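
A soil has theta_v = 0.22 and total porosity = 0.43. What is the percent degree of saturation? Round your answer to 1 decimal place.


Step 1: S = 100 * theta_v / n
Step 2: S = 100 * 0.22 / 0.43
Step 3: S = 51.2%

51.2


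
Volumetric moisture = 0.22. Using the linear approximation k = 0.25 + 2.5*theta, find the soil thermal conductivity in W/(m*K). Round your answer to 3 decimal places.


Step 1: k = 0.25 + 2.5 * theta
Step 2: k = 0.25 + 2.5 * 0.22
Step 3: k = 0.25 + 0.55
Step 4: k = 0.8 W/(m*K)

0.8


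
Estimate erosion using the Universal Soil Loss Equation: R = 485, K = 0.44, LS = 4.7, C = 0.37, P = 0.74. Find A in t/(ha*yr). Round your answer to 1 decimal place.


Step 1: A = R * K * LS * C * P
Step 2: R * K = 485 * 0.44 = 213.4
Step 3: (R*K) * LS = 213.4 * 4.7 = 1002.98
Step 4: * C * P = 1002.98 * 0.37 * 0.74 = 274.6
Step 5: A = 274.6 t/(ha*yr)

274.6


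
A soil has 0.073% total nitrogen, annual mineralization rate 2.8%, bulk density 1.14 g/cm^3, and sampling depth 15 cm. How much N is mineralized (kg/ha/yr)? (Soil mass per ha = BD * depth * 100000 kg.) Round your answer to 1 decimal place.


Step 1: Soil mass per ha = BD * depth * 100000 = 1.14 * 15 * 100000 = 1710000 kg
Step 2: Total N pool = soil mass * N%/100 = 1710000 * 0.073/100 = 1248.3 kg/ha
Step 3: N mineralized = N pool * rate%/100 = 1248.3 * 2.8/100 = 35.0 kg/ha/yr

35.0


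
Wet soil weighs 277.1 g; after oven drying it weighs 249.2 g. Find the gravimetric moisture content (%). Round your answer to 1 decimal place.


Step 1: Water mass = wet - dry = 277.1 - 249.2 = 27.9 g
Step 2: w = 100 * water mass / dry mass
Step 3: w = 100 * 27.9 / 249.2 = 11.2%

11.2


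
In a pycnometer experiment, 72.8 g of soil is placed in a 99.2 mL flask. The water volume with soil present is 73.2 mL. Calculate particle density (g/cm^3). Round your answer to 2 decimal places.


Step 1: Volume of solids = flask volume - water volume with soil
Step 2: V_solids = 99.2 - 73.2 = 26.0 mL
Step 3: Particle density = mass / V_solids = 72.8 / 26.0 = 2.8 g/cm^3

2.8


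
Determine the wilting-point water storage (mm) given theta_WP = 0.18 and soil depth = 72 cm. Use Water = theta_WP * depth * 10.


Step 1: Water (mm) = theta_WP * depth * 10
Step 2: Water = 0.18 * 72 * 10
Step 3: Water = 129.6 mm

129.6


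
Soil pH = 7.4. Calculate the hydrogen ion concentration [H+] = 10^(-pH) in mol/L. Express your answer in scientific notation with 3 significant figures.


Step 1: [H+] = 10^(-pH)
Step 2: [H+] = 10^(-7.4)
Step 3: [H+] = 3.98e-08 mol/L

3.98e-08


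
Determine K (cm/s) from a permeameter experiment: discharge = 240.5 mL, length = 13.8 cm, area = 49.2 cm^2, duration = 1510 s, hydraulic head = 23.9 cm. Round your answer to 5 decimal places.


Step 1: K = Q * L / (A * t * h)
Step 2: Numerator = 240.5 * 13.8 = 3318.9
Step 3: Denominator = 49.2 * 1510 * 23.9 = 1775578.8
Step 4: K = 3318.9 / 1775578.8 = 0.00187 cm/s

0.00187


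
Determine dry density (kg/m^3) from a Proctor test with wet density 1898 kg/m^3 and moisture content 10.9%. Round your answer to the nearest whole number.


Step 1: Dry density = wet density / (1 + w/100)
Step 2: Dry density = 1898 / (1 + 10.9/100)
Step 3: Dry density = 1898 / 1.109
Step 4: Dry density = 1711 kg/m^3

1711


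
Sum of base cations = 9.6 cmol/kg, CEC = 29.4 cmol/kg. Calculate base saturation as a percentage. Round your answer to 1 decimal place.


Step 1: BS = 100 * (sum of bases) / CEC
Step 2: BS = 100 * 9.6 / 29.4
Step 3: BS = 32.7%

32.7


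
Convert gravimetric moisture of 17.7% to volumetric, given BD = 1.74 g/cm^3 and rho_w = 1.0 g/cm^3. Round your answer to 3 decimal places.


Step 1: theta = (w / 100) * BD / rho_w
Step 2: theta = (17.7 / 100) * 1.74 / 1.0
Step 3: theta = 0.177 * 1.74
Step 4: theta = 0.308

0.308


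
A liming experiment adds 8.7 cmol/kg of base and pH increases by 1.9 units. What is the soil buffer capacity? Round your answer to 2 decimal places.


Step 1: BC = change in base / change in pH
Step 2: BC = 8.7 / 1.9
Step 3: BC = 4.58 cmol/(kg*pH unit)

4.58


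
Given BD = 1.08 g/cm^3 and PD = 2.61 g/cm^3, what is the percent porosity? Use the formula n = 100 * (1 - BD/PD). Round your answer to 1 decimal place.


Step 1: Formula: n = 100 * (1 - BD / PD)
Step 2: n = 100 * (1 - 1.08 / 2.61)
Step 3: n = 100 * (1 - 0.41379)
Step 4: n = 58.6%

58.6


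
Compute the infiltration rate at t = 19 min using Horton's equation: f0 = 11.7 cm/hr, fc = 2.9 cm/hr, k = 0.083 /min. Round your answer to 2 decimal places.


Step 1: f = fc + (f0 - fc) * exp(-k * t)
Step 2: exp(-0.083 * 19) = 0.206594
Step 3: f = 2.9 + (11.7 - 2.9) * 0.206594
Step 4: f = 2.9 + 8.8 * 0.206594
Step 5: f = 4.72 cm/hr

4.72


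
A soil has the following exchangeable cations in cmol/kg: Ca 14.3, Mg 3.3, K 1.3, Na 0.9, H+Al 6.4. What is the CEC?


Step 1: CEC = Ca + Mg + K + Na + (H+Al)
Step 2: CEC = 14.3 + 3.3 + 1.3 + 0.9 + 6.4
Step 3: CEC = 26.2 cmol/kg

26.2


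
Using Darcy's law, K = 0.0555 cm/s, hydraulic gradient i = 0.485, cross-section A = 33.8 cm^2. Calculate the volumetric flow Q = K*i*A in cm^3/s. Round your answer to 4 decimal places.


Step 1: Apply Darcy's law: Q = K * i * A
Step 2: Q = 0.0555 * 0.485 * 33.8
Step 3: Q = 0.9098 cm^3/s

0.9098


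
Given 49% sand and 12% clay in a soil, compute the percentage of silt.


Step 1: sand + silt + clay = 100%
Step 2: silt = 100 - sand - clay
Step 3: silt = 100 - 49 - 12
Step 4: silt = 39%

39


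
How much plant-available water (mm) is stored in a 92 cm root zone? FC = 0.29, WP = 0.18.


Step 1: Available water = (FC - WP) * depth * 10
Step 2: AW = (0.29 - 0.18) * 92 * 10
Step 3: AW = 0.11 * 92 * 10
Step 4: AW = 101.2 mm

101.2


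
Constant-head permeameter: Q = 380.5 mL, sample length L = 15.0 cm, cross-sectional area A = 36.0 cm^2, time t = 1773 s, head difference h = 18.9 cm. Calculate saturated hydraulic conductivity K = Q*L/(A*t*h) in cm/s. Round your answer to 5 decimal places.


Step 1: K = Q * L / (A * t * h)
Step 2: Numerator = 380.5 * 15.0 = 5707.5
Step 3: Denominator = 36.0 * 1773 * 18.9 = 1206349.2
Step 4: K = 5707.5 / 1206349.2 = 0.00473 cm/s

0.00473


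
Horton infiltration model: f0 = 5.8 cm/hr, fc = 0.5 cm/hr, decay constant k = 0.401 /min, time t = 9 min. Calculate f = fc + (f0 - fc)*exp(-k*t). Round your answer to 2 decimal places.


Step 1: f = fc + (f0 - fc) * exp(-k * t)
Step 2: exp(-0.401 * 9) = 0.027079
Step 3: f = 0.5 + (5.8 - 0.5) * 0.027079
Step 4: f = 0.5 + 5.3 * 0.027079
Step 5: f = 0.64 cm/hr

0.64


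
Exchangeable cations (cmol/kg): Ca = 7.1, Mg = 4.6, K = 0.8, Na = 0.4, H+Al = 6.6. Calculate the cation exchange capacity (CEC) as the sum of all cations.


Step 1: CEC = Ca + Mg + K + Na + (H+Al)
Step 2: CEC = 7.1 + 4.6 + 0.8 + 0.4 + 6.6
Step 3: CEC = 19.5 cmol/kg

19.5


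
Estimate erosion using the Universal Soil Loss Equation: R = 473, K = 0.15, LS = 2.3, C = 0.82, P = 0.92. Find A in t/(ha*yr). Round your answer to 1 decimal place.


Step 1: A = R * K * LS * C * P
Step 2: R * K = 473 * 0.15 = 70.95
Step 3: (R*K) * LS = 70.95 * 2.3 = 163.185
Step 4: * C * P = 163.185 * 0.82 * 0.92 = 123.1
Step 5: A = 123.1 t/(ha*yr)

123.1


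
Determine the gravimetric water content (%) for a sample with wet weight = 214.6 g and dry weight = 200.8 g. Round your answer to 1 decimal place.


Step 1: Water mass = wet - dry = 214.6 - 200.8 = 13.8 g
Step 2: w = 100 * water mass / dry mass
Step 3: w = 100 * 13.8 / 200.8 = 6.9%

6.9


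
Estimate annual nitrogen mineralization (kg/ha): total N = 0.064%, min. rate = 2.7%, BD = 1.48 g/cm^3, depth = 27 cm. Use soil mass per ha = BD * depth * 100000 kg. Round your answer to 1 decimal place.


Step 1: Soil mass per ha = BD * depth * 100000 = 1.48 * 27 * 100000 = 3996000 kg
Step 2: Total N pool = soil mass * N%/100 = 3996000 * 0.064/100 = 2557.44 kg/ha
Step 3: N mineralized = N pool * rate%/100 = 2557.44 * 2.7/100 = 69.1 kg/ha/yr

69.1


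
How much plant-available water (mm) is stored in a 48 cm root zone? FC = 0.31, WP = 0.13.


Step 1: Available water = (FC - WP) * depth * 10
Step 2: AW = (0.31 - 0.13) * 48 * 10
Step 3: AW = 0.18 * 48 * 10
Step 4: AW = 86.4 mm

86.4


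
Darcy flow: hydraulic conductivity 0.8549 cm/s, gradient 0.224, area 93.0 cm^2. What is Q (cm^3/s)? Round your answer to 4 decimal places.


Step 1: Apply Darcy's law: Q = K * i * A
Step 2: Q = 0.8549 * 0.224 * 93.0
Step 3: Q = 17.8093 cm^3/s

17.8093


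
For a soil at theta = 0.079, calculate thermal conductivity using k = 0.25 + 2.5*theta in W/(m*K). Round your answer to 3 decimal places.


Step 1: k = 0.25 + 2.5 * theta
Step 2: k = 0.25 + 2.5 * 0.079
Step 3: k = 0.25 + 0.198
Step 4: k = 0.448 W/(m*K)

0.448


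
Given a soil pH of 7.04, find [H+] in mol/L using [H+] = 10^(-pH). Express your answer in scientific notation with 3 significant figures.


Step 1: [H+] = 10^(-pH)
Step 2: [H+] = 10^(-7.04)
Step 3: [H+] = 9.12e-08 mol/L

9.12e-08


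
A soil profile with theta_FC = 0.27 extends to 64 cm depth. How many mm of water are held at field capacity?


Step 1: Water (mm) = theta_FC * depth (cm) * 10
Step 2: Water = 0.27 * 64 * 10
Step 3: Water = 172.8 mm

172.8


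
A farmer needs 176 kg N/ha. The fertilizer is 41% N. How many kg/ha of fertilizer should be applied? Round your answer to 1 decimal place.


Step 1: Fertilizer rate = target N / (N content / 100)
Step 2: Rate = 176 / (41 / 100)
Step 3: Rate = 176 / 0.41
Step 4: Rate = 429.3 kg/ha

429.3


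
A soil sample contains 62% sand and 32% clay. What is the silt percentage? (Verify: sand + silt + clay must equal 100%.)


Step 1: sand + silt + clay = 100%
Step 2: silt = 100 - sand - clay
Step 3: silt = 100 - 62 - 32
Step 4: silt = 6%

6


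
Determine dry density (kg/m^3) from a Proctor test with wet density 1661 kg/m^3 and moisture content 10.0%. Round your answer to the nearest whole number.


Step 1: Dry density = wet density / (1 + w/100)
Step 2: Dry density = 1661 / (1 + 10.0/100)
Step 3: Dry density = 1661 / 1.1
Step 4: Dry density = 1510 kg/m^3

1510


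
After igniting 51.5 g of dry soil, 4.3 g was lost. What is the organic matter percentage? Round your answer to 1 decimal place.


Step 1: OM% = 100 * LOI / sample mass
Step 2: OM = 100 * 4.3 / 51.5
Step 3: OM = 8.3%

8.3


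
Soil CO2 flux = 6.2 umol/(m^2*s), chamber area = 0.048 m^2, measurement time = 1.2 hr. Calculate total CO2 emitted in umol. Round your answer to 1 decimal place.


Step 1: Convert time to seconds: 1.2 hr * 3600 = 4320.0 s
Step 2: Total = flux * area * time_s
Step 3: Total = 6.2 * 0.048 * 4320.0
Step 4: Total = 1285.6 umol

1285.6


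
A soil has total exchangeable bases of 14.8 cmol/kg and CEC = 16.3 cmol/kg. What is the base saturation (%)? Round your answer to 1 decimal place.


Step 1: BS = 100 * (sum of bases) / CEC
Step 2: BS = 100 * 14.8 / 16.3
Step 3: BS = 90.8%

90.8


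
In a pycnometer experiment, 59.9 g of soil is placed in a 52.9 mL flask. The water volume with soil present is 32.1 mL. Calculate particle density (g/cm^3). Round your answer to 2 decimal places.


Step 1: Volume of solids = flask volume - water volume with soil
Step 2: V_solids = 52.9 - 32.1 = 20.8 mL
Step 3: Particle density = mass / V_solids = 59.9 / 20.8 = 2.88 g/cm^3

2.88


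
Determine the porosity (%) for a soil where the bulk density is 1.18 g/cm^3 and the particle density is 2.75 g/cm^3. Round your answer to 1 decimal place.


Step 1: Formula: n = 100 * (1 - BD / PD)
Step 2: n = 100 * (1 - 1.18 / 2.75)
Step 3: n = 100 * (1 - 0.42909)
Step 4: n = 57.1%

57.1


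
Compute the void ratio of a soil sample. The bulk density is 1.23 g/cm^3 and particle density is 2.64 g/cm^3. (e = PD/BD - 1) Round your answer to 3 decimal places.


Step 1: e = PD / BD - 1
Step 2: e = 2.64 / 1.23 - 1
Step 3: e = 2.14634 - 1
Step 4: e = 1.146

1.146


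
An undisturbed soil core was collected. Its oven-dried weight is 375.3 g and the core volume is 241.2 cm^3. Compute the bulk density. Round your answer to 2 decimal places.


Step 1: Identify the formula: BD = dry mass / volume
Step 2: Substitute values: BD = 375.3 / 241.2
Step 3: BD = 1.56 g/cm^3

1.56


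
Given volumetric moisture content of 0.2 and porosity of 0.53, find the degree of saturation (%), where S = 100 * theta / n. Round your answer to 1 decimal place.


Step 1: S = 100 * theta_v / n
Step 2: S = 100 * 0.2 / 0.53
Step 3: S = 37.7%

37.7


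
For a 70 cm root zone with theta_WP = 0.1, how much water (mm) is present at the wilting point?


Step 1: Water (mm) = theta_WP * depth * 10
Step 2: Water = 0.1 * 70 * 10
Step 3: Water = 70.0 mm

70.0


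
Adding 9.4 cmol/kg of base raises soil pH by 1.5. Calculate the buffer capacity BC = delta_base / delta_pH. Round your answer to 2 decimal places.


Step 1: BC = change in base / change in pH
Step 2: BC = 9.4 / 1.5
Step 3: BC = 6.27 cmol/(kg*pH unit)

6.27


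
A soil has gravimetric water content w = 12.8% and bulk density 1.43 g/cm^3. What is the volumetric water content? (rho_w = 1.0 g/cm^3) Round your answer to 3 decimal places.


Step 1: theta = (w / 100) * BD / rho_w
Step 2: theta = (12.8 / 100) * 1.43 / 1.0
Step 3: theta = 0.128 * 1.43
Step 4: theta = 0.183

0.183


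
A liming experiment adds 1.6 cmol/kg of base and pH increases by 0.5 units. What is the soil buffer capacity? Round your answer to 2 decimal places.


Step 1: BC = change in base / change in pH
Step 2: BC = 1.6 / 0.5
Step 3: BC = 3.2 cmol/(kg*pH unit)

3.2


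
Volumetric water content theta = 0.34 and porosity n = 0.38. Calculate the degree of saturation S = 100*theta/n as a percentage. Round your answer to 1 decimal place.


Step 1: S = 100 * theta_v / n
Step 2: S = 100 * 0.34 / 0.38
Step 3: S = 89.5%

89.5


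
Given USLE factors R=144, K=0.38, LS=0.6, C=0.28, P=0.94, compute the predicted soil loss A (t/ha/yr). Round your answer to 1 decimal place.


Step 1: A = R * K * LS * C * P
Step 2: R * K = 144 * 0.38 = 54.72
Step 3: (R*K) * LS = 54.72 * 0.6 = 32.832
Step 4: * C * P = 32.832 * 0.28 * 0.94 = 8.6
Step 5: A = 8.6 t/(ha*yr)

8.6


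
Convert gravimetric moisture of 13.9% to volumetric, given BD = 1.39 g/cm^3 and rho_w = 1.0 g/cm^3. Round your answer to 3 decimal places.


Step 1: theta = (w / 100) * BD / rho_w
Step 2: theta = (13.9 / 100) * 1.39 / 1.0
Step 3: theta = 0.139 * 1.39
Step 4: theta = 0.193

0.193


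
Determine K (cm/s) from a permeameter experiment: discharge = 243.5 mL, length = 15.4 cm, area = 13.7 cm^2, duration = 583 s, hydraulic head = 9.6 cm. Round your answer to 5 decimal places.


Step 1: K = Q * L / (A * t * h)
Step 2: Numerator = 243.5 * 15.4 = 3749.9
Step 3: Denominator = 13.7 * 583 * 9.6 = 76676.16
Step 4: K = 3749.9 / 76676.16 = 0.04891 cm/s

0.04891


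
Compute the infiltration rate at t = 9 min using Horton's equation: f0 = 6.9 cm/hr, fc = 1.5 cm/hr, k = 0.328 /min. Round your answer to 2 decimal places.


Step 1: f = fc + (f0 - fc) * exp(-k * t)
Step 2: exp(-0.328 * 9) = 0.052235
Step 3: f = 1.5 + (6.9 - 1.5) * 0.052235
Step 4: f = 1.5 + 5.4 * 0.052235
Step 5: f = 1.78 cm/hr

1.78


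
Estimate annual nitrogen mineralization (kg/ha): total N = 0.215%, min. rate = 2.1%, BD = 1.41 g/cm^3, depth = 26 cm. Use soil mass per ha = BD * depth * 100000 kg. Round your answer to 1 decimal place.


Step 1: Soil mass per ha = BD * depth * 100000 = 1.41 * 26 * 100000 = 3666000 kg
Step 2: Total N pool = soil mass * N%/100 = 3666000 * 0.215/100 = 7881.9 kg/ha
Step 3: N mineralized = N pool * rate%/100 = 7881.9 * 2.1/100 = 165.5 kg/ha/yr

165.5


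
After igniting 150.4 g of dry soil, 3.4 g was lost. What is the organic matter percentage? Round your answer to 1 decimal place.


Step 1: OM% = 100 * LOI / sample mass
Step 2: OM = 100 * 3.4 / 150.4
Step 3: OM = 2.3%

2.3


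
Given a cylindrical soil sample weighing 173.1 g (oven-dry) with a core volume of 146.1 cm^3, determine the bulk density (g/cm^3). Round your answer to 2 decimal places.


Step 1: Identify the formula: BD = dry mass / volume
Step 2: Substitute values: BD = 173.1 / 146.1
Step 3: BD = 1.18 g/cm^3

1.18


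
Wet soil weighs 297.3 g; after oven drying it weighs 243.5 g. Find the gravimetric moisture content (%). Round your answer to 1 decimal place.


Step 1: Water mass = wet - dry = 297.3 - 243.5 = 53.8 g
Step 2: w = 100 * water mass / dry mass
Step 3: w = 100 * 53.8 / 243.5 = 22.1%

22.1


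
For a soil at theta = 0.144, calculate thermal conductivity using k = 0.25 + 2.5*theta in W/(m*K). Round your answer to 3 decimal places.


Step 1: k = 0.25 + 2.5 * theta
Step 2: k = 0.25 + 2.5 * 0.144
Step 3: k = 0.25 + 0.36
Step 4: k = 0.61 W/(m*K)

0.61


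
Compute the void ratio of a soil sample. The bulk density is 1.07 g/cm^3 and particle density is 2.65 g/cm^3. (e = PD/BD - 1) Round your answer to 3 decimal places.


Step 1: e = PD / BD - 1
Step 2: e = 2.65 / 1.07 - 1
Step 3: e = 2.47664 - 1
Step 4: e = 1.477

1.477


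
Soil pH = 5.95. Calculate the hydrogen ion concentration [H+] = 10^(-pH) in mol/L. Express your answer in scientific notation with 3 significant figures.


Step 1: [H+] = 10^(-pH)
Step 2: [H+] = 10^(-5.95)
Step 3: [H+] = 1.12e-06 mol/L

1.12e-06


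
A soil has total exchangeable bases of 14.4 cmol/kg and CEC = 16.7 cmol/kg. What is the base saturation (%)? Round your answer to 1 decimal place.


Step 1: BS = 100 * (sum of bases) / CEC
Step 2: BS = 100 * 14.4 / 16.7
Step 3: BS = 86.2%

86.2


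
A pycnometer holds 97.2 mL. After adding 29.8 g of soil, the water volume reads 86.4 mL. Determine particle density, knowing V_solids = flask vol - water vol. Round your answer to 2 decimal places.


Step 1: Volume of solids = flask volume - water volume with soil
Step 2: V_solids = 97.2 - 86.4 = 10.8 mL
Step 3: Particle density = mass / V_solids = 29.8 / 10.8 = 2.76 g/cm^3

2.76


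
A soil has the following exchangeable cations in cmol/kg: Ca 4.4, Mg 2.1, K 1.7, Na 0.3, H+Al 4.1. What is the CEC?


Step 1: CEC = Ca + Mg + K + Na + (H+Al)
Step 2: CEC = 4.4 + 2.1 + 1.7 + 0.3 + 4.1
Step 3: CEC = 12.6 cmol/kg

12.6


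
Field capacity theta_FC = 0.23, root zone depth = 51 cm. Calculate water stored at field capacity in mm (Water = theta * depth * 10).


Step 1: Water (mm) = theta_FC * depth (cm) * 10
Step 2: Water = 0.23 * 51 * 10
Step 3: Water = 117.3 mm

117.3


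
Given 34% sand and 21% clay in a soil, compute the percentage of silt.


Step 1: sand + silt + clay = 100%
Step 2: silt = 100 - sand - clay
Step 3: silt = 100 - 34 - 21
Step 4: silt = 45%

45


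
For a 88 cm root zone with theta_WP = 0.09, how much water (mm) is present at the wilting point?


Step 1: Water (mm) = theta_WP * depth * 10
Step 2: Water = 0.09 * 88 * 10
Step 3: Water = 79.2 mm

79.2


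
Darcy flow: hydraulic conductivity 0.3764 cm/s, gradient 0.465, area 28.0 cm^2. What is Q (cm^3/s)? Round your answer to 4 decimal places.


Step 1: Apply Darcy's law: Q = K * i * A
Step 2: Q = 0.3764 * 0.465 * 28.0
Step 3: Q = 4.9007 cm^3/s

4.9007


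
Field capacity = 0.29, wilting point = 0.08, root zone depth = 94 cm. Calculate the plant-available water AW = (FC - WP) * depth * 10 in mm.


Step 1: Available water = (FC - WP) * depth * 10
Step 2: AW = (0.29 - 0.08) * 94 * 10
Step 3: AW = 0.21 * 94 * 10
Step 4: AW = 197.4 mm

197.4


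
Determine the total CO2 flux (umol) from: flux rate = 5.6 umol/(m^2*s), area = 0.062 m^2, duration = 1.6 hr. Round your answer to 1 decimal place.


Step 1: Convert time to seconds: 1.6 hr * 3600 = 5760.0 s
Step 2: Total = flux * area * time_s
Step 3: Total = 5.6 * 0.062 * 5760.0
Step 4: Total = 1999.9 umol

1999.9


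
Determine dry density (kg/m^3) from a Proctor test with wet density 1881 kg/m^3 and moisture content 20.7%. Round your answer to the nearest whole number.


Step 1: Dry density = wet density / (1 + w/100)
Step 2: Dry density = 1881 / (1 + 20.7/100)
Step 3: Dry density = 1881 / 1.207
Step 4: Dry density = 1558 kg/m^3

1558


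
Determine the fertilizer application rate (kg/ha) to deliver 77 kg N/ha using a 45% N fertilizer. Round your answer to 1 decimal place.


Step 1: Fertilizer rate = target N / (N content / 100)
Step 2: Rate = 77 / (45 / 100)
Step 3: Rate = 77 / 0.45
Step 4: Rate = 171.1 kg/ha

171.1


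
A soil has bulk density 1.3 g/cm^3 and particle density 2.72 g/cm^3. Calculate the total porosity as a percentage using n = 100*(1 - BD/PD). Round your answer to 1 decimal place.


Step 1: Formula: n = 100 * (1 - BD / PD)
Step 2: n = 100 * (1 - 1.3 / 2.72)
Step 3: n = 100 * (1 - 0.47794)
Step 4: n = 52.2%

52.2


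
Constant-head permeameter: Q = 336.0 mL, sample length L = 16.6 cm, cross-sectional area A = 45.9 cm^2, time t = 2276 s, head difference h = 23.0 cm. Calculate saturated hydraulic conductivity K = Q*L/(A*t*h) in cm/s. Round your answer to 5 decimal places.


Step 1: K = Q * L / (A * t * h)
Step 2: Numerator = 336.0 * 16.6 = 5577.6
Step 3: Denominator = 45.9 * 2276 * 23.0 = 2402773.2
Step 4: K = 5577.6 / 2402773.2 = 0.00232 cm/s

0.00232


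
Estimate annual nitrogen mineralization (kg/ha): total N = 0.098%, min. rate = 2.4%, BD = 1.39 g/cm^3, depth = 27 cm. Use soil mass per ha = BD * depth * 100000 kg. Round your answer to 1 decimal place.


Step 1: Soil mass per ha = BD * depth * 100000 = 1.39 * 27 * 100000 = 3753000 kg
Step 2: Total N pool = soil mass * N%/100 = 3753000 * 0.098/100 = 3677.94 kg/ha
Step 3: N mineralized = N pool * rate%/100 = 3677.94 * 2.4/100 = 88.3 kg/ha/yr

88.3


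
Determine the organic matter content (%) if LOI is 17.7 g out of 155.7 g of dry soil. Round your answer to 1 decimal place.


Step 1: OM% = 100 * LOI / sample mass
Step 2: OM = 100 * 17.7 / 155.7
Step 3: OM = 11.4%

11.4


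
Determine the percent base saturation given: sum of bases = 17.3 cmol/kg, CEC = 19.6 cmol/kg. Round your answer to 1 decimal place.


Step 1: BS = 100 * (sum of bases) / CEC
Step 2: BS = 100 * 17.3 / 19.6
Step 3: BS = 88.3%

88.3


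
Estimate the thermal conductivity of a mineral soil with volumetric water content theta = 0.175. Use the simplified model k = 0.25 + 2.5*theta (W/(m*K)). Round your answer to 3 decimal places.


Step 1: k = 0.25 + 2.5 * theta
Step 2: k = 0.25 + 2.5 * 0.175
Step 3: k = 0.25 + 0.438
Step 4: k = 0.688 W/(m*K)

0.688


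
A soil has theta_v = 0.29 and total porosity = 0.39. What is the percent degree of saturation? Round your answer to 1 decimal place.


Step 1: S = 100 * theta_v / n
Step 2: S = 100 * 0.29 / 0.39
Step 3: S = 74.4%

74.4


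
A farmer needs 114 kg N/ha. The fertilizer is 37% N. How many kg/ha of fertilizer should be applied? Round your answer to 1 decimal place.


Step 1: Fertilizer rate = target N / (N content / 100)
Step 2: Rate = 114 / (37 / 100)
Step 3: Rate = 114 / 0.37
Step 4: Rate = 308.1 kg/ha

308.1


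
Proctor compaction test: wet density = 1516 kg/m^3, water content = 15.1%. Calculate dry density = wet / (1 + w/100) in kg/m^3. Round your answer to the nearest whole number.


Step 1: Dry density = wet density / (1 + w/100)
Step 2: Dry density = 1516 / (1 + 15.1/100)
Step 3: Dry density = 1516 / 1.151
Step 4: Dry density = 1317 kg/m^3

1317


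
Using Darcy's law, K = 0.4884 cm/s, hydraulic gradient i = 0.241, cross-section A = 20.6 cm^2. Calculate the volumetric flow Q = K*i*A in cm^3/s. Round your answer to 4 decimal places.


Step 1: Apply Darcy's law: Q = K * i * A
Step 2: Q = 0.4884 * 0.241 * 20.6
Step 3: Q = 2.4247 cm^3/s

2.4247


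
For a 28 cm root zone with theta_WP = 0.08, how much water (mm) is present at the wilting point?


Step 1: Water (mm) = theta_WP * depth * 10
Step 2: Water = 0.08 * 28 * 10
Step 3: Water = 22.4 mm

22.4


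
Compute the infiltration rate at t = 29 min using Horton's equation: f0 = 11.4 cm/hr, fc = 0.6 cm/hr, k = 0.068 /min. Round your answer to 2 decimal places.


Step 1: f = fc + (f0 - fc) * exp(-k * t)
Step 2: exp(-0.068 * 29) = 0.139178
Step 3: f = 0.6 + (11.4 - 0.6) * 0.139178
Step 4: f = 0.6 + 10.8 * 0.139178
Step 5: f = 2.1 cm/hr

2.1


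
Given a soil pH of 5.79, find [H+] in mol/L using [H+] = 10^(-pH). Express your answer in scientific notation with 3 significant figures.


Step 1: [H+] = 10^(-pH)
Step 2: [H+] = 10^(-5.79)
Step 3: [H+] = 1.62e-06 mol/L

1.62e-06


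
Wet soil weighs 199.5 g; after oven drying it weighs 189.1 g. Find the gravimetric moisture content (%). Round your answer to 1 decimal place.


Step 1: Water mass = wet - dry = 199.5 - 189.1 = 10.4 g
Step 2: w = 100 * water mass / dry mass
Step 3: w = 100 * 10.4 / 189.1 = 5.5%

5.5


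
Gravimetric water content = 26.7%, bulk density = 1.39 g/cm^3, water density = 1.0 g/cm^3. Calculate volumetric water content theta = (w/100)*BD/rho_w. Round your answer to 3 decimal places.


Step 1: theta = (w / 100) * BD / rho_w
Step 2: theta = (26.7 / 100) * 1.39 / 1.0
Step 3: theta = 0.267 * 1.39
Step 4: theta = 0.371

0.371


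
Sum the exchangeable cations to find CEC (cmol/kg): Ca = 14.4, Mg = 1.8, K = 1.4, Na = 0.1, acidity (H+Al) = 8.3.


Step 1: CEC = Ca + Mg + K + Na + (H+Al)
Step 2: CEC = 14.4 + 1.8 + 1.4 + 0.1 + 8.3
Step 3: CEC = 26.0 cmol/kg

26.0


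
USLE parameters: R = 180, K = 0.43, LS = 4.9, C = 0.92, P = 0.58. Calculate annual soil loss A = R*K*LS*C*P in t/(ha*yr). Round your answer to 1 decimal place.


Step 1: A = R * K * LS * C * P
Step 2: R * K = 180 * 0.43 = 77.4
Step 3: (R*K) * LS = 77.4 * 4.9 = 379.26
Step 4: * C * P = 379.26 * 0.92 * 0.58 = 202.4
Step 5: A = 202.4 t/(ha*yr)

202.4


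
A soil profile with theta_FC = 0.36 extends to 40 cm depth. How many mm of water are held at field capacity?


Step 1: Water (mm) = theta_FC * depth (cm) * 10
Step 2: Water = 0.36 * 40 * 10
Step 3: Water = 144.0 mm

144.0


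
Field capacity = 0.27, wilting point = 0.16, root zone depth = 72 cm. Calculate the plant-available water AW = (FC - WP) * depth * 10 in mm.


Step 1: Available water = (FC - WP) * depth * 10
Step 2: AW = (0.27 - 0.16) * 72 * 10
Step 3: AW = 0.11 * 72 * 10
Step 4: AW = 79.2 mm

79.2


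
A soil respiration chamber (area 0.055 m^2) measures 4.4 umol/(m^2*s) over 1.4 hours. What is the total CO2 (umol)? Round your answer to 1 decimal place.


Step 1: Convert time to seconds: 1.4 hr * 3600 = 5040.0 s
Step 2: Total = flux * area * time_s
Step 3: Total = 4.4 * 0.055 * 5040.0
Step 4: Total = 1219.7 umol

1219.7


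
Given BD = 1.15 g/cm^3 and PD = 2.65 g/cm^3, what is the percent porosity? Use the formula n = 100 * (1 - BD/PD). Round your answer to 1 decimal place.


Step 1: Formula: n = 100 * (1 - BD / PD)
Step 2: n = 100 * (1 - 1.15 / 2.65)
Step 3: n = 100 * (1 - 0.43396)
Step 4: n = 56.6%

56.6


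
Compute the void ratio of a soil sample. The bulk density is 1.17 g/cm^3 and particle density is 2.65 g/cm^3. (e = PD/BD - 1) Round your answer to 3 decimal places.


Step 1: e = PD / BD - 1
Step 2: e = 2.65 / 1.17 - 1
Step 3: e = 2.26496 - 1
Step 4: e = 1.265

1.265


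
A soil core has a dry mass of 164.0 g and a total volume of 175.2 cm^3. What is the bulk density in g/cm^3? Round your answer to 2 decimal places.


Step 1: Identify the formula: BD = dry mass / volume
Step 2: Substitute values: BD = 164.0 / 175.2
Step 3: BD = 0.94 g/cm^3

0.94


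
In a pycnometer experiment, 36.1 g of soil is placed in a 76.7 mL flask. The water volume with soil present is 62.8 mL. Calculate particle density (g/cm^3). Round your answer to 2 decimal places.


Step 1: Volume of solids = flask volume - water volume with soil
Step 2: V_solids = 76.7 - 62.8 = 13.9 mL
Step 3: Particle density = mass / V_solids = 36.1 / 13.9 = 2.6 g/cm^3

2.6


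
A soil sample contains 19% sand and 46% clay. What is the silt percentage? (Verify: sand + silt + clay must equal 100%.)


Step 1: sand + silt + clay = 100%
Step 2: silt = 100 - sand - clay
Step 3: silt = 100 - 19 - 46
Step 4: silt = 35%

35


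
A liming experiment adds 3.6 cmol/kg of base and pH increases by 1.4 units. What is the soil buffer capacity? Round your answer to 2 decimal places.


Step 1: BC = change in base / change in pH
Step 2: BC = 3.6 / 1.4
Step 3: BC = 2.57 cmol/(kg*pH unit)

2.57


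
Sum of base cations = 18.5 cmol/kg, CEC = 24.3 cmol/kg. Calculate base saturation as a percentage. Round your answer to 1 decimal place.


Step 1: BS = 100 * (sum of bases) / CEC
Step 2: BS = 100 * 18.5 / 24.3
Step 3: BS = 76.1%

76.1


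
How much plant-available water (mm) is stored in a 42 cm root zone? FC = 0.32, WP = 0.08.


Step 1: Available water = (FC - WP) * depth * 10
Step 2: AW = (0.32 - 0.08) * 42 * 10
Step 3: AW = 0.24 * 42 * 10
Step 4: AW = 100.8 mm

100.8


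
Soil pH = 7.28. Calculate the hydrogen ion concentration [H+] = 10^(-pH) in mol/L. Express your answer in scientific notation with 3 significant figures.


Step 1: [H+] = 10^(-pH)
Step 2: [H+] = 10^(-7.28)
Step 3: [H+] = 5.25e-08 mol/L

5.25e-08


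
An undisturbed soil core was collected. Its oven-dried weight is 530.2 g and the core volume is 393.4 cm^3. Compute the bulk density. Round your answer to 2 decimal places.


Step 1: Identify the formula: BD = dry mass / volume
Step 2: Substitute values: BD = 530.2 / 393.4
Step 3: BD = 1.35 g/cm^3

1.35


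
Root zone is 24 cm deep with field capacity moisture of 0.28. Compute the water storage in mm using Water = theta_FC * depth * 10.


Step 1: Water (mm) = theta_FC * depth (cm) * 10
Step 2: Water = 0.28 * 24 * 10
Step 3: Water = 67.2 mm

67.2


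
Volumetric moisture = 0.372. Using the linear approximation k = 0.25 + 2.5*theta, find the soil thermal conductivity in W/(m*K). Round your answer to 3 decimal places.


Step 1: k = 0.25 + 2.5 * theta
Step 2: k = 0.25 + 2.5 * 0.372
Step 3: k = 0.25 + 0.93
Step 4: k = 1.18 W/(m*K)

1.18


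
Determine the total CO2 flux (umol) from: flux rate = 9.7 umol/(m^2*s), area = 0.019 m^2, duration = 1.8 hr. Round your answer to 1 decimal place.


Step 1: Convert time to seconds: 1.8 hr * 3600 = 6480.0 s
Step 2: Total = flux * area * time_s
Step 3: Total = 9.7 * 0.019 * 6480.0
Step 4: Total = 1194.3 umol

1194.3


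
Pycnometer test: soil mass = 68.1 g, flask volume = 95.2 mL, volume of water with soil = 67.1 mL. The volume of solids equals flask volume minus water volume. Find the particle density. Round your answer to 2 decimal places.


Step 1: Volume of solids = flask volume - water volume with soil
Step 2: V_solids = 95.2 - 67.1 = 28.1 mL
Step 3: Particle density = mass / V_solids = 68.1 / 28.1 = 2.42 g/cm^3

2.42


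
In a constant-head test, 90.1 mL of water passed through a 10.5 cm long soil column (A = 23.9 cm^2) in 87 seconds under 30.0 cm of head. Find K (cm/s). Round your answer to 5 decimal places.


Step 1: K = Q * L / (A * t * h)
Step 2: Numerator = 90.1 * 10.5 = 946.05
Step 3: Denominator = 23.9 * 87 * 30.0 = 62379.0
Step 4: K = 946.05 / 62379.0 = 0.01517 cm/s

0.01517


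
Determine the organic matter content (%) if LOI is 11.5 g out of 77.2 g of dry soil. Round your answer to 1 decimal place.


Step 1: OM% = 100 * LOI / sample mass
Step 2: OM = 100 * 11.5 / 77.2
Step 3: OM = 14.9%

14.9


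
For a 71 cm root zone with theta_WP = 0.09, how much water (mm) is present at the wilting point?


Step 1: Water (mm) = theta_WP * depth * 10
Step 2: Water = 0.09 * 71 * 10
Step 3: Water = 63.9 mm

63.9


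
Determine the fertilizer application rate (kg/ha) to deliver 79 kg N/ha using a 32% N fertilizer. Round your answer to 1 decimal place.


Step 1: Fertilizer rate = target N / (N content / 100)
Step 2: Rate = 79 / (32 / 100)
Step 3: Rate = 79 / 0.32
Step 4: Rate = 246.9 kg/ha

246.9


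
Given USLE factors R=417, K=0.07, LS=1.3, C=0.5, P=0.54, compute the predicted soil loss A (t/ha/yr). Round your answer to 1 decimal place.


Step 1: A = R * K * LS * C * P
Step 2: R * K = 417 * 0.07 = 29.19
Step 3: (R*K) * LS = 29.19 * 1.3 = 37.947
Step 4: * C * P = 37.947 * 0.5 * 0.54 = 10.2
Step 5: A = 10.2 t/(ha*yr)

10.2


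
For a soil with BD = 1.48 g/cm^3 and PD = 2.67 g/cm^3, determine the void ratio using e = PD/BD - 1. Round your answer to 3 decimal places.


Step 1: e = PD / BD - 1
Step 2: e = 2.67 / 1.48 - 1
Step 3: e = 1.80405 - 1
Step 4: e = 0.804

0.804


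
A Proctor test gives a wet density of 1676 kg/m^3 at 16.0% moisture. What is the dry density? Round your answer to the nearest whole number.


Step 1: Dry density = wet density / (1 + w/100)
Step 2: Dry density = 1676 / (1 + 16.0/100)
Step 3: Dry density = 1676 / 1.16
Step 4: Dry density = 1445 kg/m^3

1445


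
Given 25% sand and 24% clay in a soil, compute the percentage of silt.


Step 1: sand + silt + clay = 100%
Step 2: silt = 100 - sand - clay
Step 3: silt = 100 - 25 - 24
Step 4: silt = 51%

51


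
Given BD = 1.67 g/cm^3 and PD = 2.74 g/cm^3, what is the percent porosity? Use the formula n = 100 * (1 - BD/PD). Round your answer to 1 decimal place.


Step 1: Formula: n = 100 * (1 - BD / PD)
Step 2: n = 100 * (1 - 1.67 / 2.74)
Step 3: n = 100 * (1 - 0.60949)
Step 4: n = 39.1%

39.1


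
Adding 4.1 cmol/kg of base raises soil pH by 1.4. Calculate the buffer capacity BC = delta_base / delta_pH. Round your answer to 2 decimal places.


Step 1: BC = change in base / change in pH
Step 2: BC = 4.1 / 1.4
Step 3: BC = 2.93 cmol/(kg*pH unit)

2.93


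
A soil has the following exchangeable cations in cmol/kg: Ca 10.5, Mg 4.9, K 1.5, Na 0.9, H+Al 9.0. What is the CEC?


Step 1: CEC = Ca + Mg + K + Na + (H+Al)
Step 2: CEC = 10.5 + 4.9 + 1.5 + 0.9 + 9.0
Step 3: CEC = 26.8 cmol/kg

26.8


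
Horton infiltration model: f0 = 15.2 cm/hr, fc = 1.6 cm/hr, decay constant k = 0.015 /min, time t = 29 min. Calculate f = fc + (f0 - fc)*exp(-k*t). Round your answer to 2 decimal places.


Step 1: f = fc + (f0 - fc) * exp(-k * t)
Step 2: exp(-0.015 * 29) = 0.647265
Step 3: f = 1.6 + (15.2 - 1.6) * 0.647265
Step 4: f = 1.6 + 13.6 * 0.647265
Step 5: f = 10.4 cm/hr

10.4


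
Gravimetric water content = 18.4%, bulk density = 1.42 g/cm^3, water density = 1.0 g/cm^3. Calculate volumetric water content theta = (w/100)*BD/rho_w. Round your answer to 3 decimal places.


Step 1: theta = (w / 100) * BD / rho_w
Step 2: theta = (18.4 / 100) * 1.42 / 1.0
Step 3: theta = 0.184 * 1.42
Step 4: theta = 0.261

0.261


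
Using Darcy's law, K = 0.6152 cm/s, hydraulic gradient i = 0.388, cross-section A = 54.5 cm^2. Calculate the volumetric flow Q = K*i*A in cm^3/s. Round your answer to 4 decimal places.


Step 1: Apply Darcy's law: Q = K * i * A
Step 2: Q = 0.6152 * 0.388 * 54.5
Step 3: Q = 13.009 cm^3/s

13.009


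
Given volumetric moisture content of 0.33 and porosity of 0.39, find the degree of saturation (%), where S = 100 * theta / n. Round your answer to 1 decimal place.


Step 1: S = 100 * theta_v / n
Step 2: S = 100 * 0.33 / 0.39
Step 3: S = 84.6%

84.6


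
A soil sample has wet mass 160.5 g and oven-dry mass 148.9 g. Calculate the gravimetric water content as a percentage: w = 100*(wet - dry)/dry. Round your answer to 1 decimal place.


Step 1: Water mass = wet - dry = 160.5 - 148.9 = 11.6 g
Step 2: w = 100 * water mass / dry mass
Step 3: w = 100 * 11.6 / 148.9 = 7.8%

7.8


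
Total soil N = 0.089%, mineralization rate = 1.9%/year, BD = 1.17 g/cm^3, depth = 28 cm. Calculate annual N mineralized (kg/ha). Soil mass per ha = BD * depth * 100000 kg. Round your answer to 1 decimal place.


Step 1: Soil mass per ha = BD * depth * 100000 = 1.17 * 28 * 100000 = 3276000 kg
Step 2: Total N pool = soil mass * N%/100 = 3276000 * 0.089/100 = 2915.64 kg/ha
Step 3: N mineralized = N pool * rate%/100 = 2915.64 * 1.9/100 = 55.4 kg/ha/yr

55.4


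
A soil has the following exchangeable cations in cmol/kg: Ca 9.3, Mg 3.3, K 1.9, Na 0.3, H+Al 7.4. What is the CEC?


Step 1: CEC = Ca + Mg + K + Na + (H+Al)
Step 2: CEC = 9.3 + 3.3 + 1.9 + 0.3 + 7.4
Step 3: CEC = 22.2 cmol/kg

22.2


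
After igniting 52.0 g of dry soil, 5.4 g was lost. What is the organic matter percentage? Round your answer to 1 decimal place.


Step 1: OM% = 100 * LOI / sample mass
Step 2: OM = 100 * 5.4 / 52.0
Step 3: OM = 10.4%

10.4


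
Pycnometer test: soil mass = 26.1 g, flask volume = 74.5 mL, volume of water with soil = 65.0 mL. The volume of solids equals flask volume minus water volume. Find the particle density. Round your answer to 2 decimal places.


Step 1: Volume of solids = flask volume - water volume with soil
Step 2: V_solids = 74.5 - 65.0 = 9.5 mL
Step 3: Particle density = mass / V_solids = 26.1 / 9.5 = 2.75 g/cm^3

2.75


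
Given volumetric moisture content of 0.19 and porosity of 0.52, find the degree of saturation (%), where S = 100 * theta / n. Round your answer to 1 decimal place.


Step 1: S = 100 * theta_v / n
Step 2: S = 100 * 0.19 / 0.52
Step 3: S = 36.5%

36.5


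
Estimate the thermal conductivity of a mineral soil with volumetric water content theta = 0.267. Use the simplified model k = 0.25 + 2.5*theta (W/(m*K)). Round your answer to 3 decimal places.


Step 1: k = 0.25 + 2.5 * theta
Step 2: k = 0.25 + 2.5 * 0.267
Step 3: k = 0.25 + 0.668
Step 4: k = 0.918 W/(m*K)

0.918


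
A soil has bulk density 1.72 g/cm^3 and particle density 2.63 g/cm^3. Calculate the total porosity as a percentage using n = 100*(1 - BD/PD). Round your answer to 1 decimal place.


Step 1: Formula: n = 100 * (1 - BD / PD)
Step 2: n = 100 * (1 - 1.72 / 2.63)
Step 3: n = 100 * (1 - 0.65399)
Step 4: n = 34.6%

34.6


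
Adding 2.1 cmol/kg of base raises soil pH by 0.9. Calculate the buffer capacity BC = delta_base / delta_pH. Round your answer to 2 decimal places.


Step 1: BC = change in base / change in pH
Step 2: BC = 2.1 / 0.9
Step 3: BC = 2.33 cmol/(kg*pH unit)

2.33


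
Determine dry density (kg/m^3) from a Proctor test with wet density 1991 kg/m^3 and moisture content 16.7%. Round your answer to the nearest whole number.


Step 1: Dry density = wet density / (1 + w/100)
Step 2: Dry density = 1991 / (1 + 16.7/100)
Step 3: Dry density = 1991 / 1.167
Step 4: Dry density = 1706 kg/m^3

1706


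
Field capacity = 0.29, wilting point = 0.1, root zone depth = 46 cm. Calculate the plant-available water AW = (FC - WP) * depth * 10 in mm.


Step 1: Available water = (FC - WP) * depth * 10
Step 2: AW = (0.29 - 0.1) * 46 * 10
Step 3: AW = 0.19 * 46 * 10
Step 4: AW = 87.4 mm

87.4


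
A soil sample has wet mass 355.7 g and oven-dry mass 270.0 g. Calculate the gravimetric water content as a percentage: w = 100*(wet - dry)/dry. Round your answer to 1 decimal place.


Step 1: Water mass = wet - dry = 355.7 - 270.0 = 85.7 g
Step 2: w = 100 * water mass / dry mass
Step 3: w = 100 * 85.7 / 270.0 = 31.7%

31.7


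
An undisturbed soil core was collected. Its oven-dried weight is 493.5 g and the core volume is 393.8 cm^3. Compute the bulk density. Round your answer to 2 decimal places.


Step 1: Identify the formula: BD = dry mass / volume
Step 2: Substitute values: BD = 493.5 / 393.8
Step 3: BD = 1.25 g/cm^3

1.25


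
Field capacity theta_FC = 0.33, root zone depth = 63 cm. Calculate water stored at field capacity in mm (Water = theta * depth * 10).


Step 1: Water (mm) = theta_FC * depth (cm) * 10
Step 2: Water = 0.33 * 63 * 10
Step 3: Water = 207.9 mm

207.9


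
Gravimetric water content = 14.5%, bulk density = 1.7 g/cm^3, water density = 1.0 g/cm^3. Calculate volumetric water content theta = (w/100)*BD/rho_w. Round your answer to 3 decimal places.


Step 1: theta = (w / 100) * BD / rho_w
Step 2: theta = (14.5 / 100) * 1.7 / 1.0
Step 3: theta = 0.145 * 1.7
Step 4: theta = 0.247

0.247


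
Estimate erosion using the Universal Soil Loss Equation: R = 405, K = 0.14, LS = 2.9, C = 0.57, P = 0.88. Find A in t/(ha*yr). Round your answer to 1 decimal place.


Step 1: A = R * K * LS * C * P
Step 2: R * K = 405 * 0.14 = 56.7
Step 3: (R*K) * LS = 56.7 * 2.9 = 164.43
Step 4: * C * P = 164.43 * 0.57 * 0.88 = 82.5
Step 5: A = 82.5 t/(ha*yr)

82.5
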